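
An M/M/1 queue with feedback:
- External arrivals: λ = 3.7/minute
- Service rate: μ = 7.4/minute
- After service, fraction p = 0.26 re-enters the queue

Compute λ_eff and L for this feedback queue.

Effective arrival rate: λ_eff = λ/(1-p) = 3.7/(1-0.26) = 3.7/0.74 = 5.0000
ρ = λ_eff/μ = 5.0000/7.4 = 0.675676
L = ρ/(1-ρ) = 0.675676/(1-0.675676) = 2.0833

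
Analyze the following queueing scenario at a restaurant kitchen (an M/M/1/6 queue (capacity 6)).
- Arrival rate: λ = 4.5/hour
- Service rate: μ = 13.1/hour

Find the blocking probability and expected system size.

ρ = λ/μ = 4.5/13.1 = 0.3435
P₀ = (1-ρ)/(1-ρ^(K+1)) = (1-0.3435)/(1-0.3435^7) = 0.6565/0.9994 = 0.6569
P_K = P₀×ρ^K = 0.6569 × 0.3435^6 = 0.6569 × 0.001643 = 0.001079
Blocking probability P_6 = 0.001079 (0.11%)
L = ρ[1 - (K+1)ρ^K + Kρ^(K+1)] / [(1-ρ)(1-ρ^(K+1))]
L = 0.3435 × (1 - 7×0.001643 + 6×0.0005643) / ((1 - 0.3435) × (1 - 0.0005643)) = 0.5193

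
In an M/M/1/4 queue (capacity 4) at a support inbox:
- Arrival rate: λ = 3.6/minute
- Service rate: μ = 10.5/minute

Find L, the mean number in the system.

ρ = λ/μ = 3.6/10.5 = 0.34286
P₀ = (1-ρ)/(1-ρ^(K+1)) = (1-0.34286)/(1-0.34286^5) = 0.65714/0.99526 = 0.6603
P_K = P₀×ρ^K = 0.66027 × 0.34286^4 = 0.66027 × 0.013819 = 0.009124
L = ρ[1 - (K+1)ρ^K + Kρ^(K+1)] / [(1-ρ)(1-ρ^(K+1))]
L = 0.34286 × (1 - 5×0.01382 + 4×0.004738) / ((1 - 0.34286) × (1 - 0.004738)) = 0.4979 emails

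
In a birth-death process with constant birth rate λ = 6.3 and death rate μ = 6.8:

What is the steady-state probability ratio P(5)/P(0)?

For constant rates: P(n)/P(0) = (λ/μ)^n
P(5)/P(0) = (6.3/6.8)^5 = 0.92647^5 = 0.6826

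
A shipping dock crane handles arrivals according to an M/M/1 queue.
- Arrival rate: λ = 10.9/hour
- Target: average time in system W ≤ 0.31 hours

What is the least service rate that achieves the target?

For M/M/1: W = 1/(μ-λ)
Need W ≤ 0.31, so 1/(μ-λ) ≤ 0.31
μ - λ ≥ 1/0.31 = 3.2258
μ ≥ 10.9 + 3.2258 = 14.1258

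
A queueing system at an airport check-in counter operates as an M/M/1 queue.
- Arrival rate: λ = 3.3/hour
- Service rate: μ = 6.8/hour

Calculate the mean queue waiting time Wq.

First, compute utilization: ρ = λ/μ = 3.3/6.8 = 0.4853
For M/M/1: Wq = λ/(μ(μ-λ))
Wq = 3.3/(6.8 × (6.8-3.3))
Wq = 3.3/(6.8 × 3.50)
Wq = 0.1387 hours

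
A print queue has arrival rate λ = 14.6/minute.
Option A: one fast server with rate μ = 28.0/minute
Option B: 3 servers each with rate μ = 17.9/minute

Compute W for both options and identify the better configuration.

Option A: single server μ = 28.0 (M/M/1)
  ρ_A = 14.6/28.0 = 0.5214
  W_A = 1/(μ-λ) = 1/(28.0-14.6) = 1/13.40 = 0.07463

Option B: 3 servers μ = 17.9 (M/M/3)
  ρ_B = λ/(cμ) = 14.6/(3×17.9) = 0.2719
  Offered load a = λ/μ = cρ = 14.6/17.9 = 0.8156
  P₀ = [ Σₙ₌₀^2 aⁿ/n! + a^3/(3!(1-ρ)) ]⁻¹
  Σ = a^0/0! + a^1/1! + a^2/2! = 1.0000 + 0.81564 + 0.33264 = 2.1483
  a^3/(3!(1-ρ)) = 0.5426/(6 × 0.7281) = 0.1242
  P₀ = 1/(2.1483 + 0.1242) = 0.4400
  Lq = P₀·a^3·ρ / (3!(1-ρ)²) = 0.4400 × 0.5426 × 0.2719 / (6 × 0.5302) = 0.02041
  Wq_B = Lq/λ = 0.02041/14.6 = 0.0013979
  W_B = Wq_B + 1/μ = 0.0013979 + 0.055866 = 0.05726

Since W_B = 0.05726 < W_A = 0.07463, Option B (multiple servers) has the shorter time in system.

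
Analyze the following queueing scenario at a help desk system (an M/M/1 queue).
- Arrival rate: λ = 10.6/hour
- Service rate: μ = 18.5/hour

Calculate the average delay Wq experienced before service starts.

First, compute utilization: ρ = λ/μ = 10.6/18.5 = 0.5730
For M/M/1: Wq = λ/(μ(μ-λ))
Wq = 10.6/(18.5 × (18.5-10.6))
Wq = 10.6/(18.5 × 7.90)
Wq = 0.07253 hours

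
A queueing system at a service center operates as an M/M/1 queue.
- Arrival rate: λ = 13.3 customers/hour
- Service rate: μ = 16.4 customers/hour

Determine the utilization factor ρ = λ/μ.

Server utilization: ρ = λ/μ
ρ = 13.3/16.4 = 0.8110
The server is busy 81.10% of the time.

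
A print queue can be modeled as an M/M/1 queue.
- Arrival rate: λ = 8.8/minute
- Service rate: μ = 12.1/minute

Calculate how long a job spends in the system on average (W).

First, compute utilization: ρ = λ/μ = 8.8/12.1 = 0.7273
For M/M/1: W = 1/(μ-λ)
W = 1/(12.1-8.8) = 1/3.30
W = 0.3030 minutes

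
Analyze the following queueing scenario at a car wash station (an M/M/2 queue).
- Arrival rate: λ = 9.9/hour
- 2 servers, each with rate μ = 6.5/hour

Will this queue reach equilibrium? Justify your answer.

Stability requires ρ = λ/(cμ) < 1
ρ = 9.9/(2 × 6.5) = 9.9/13.00 = 0.7615
Since 0.7615 < 1, the system is STABLE.
The servers are busy 76.15% of the time.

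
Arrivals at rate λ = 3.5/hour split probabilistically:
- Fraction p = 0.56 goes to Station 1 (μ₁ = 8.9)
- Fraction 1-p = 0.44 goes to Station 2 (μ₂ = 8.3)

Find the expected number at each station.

Effective rates: λ₁ = 3.5×0.56 = 1.96, λ₂ = 3.5×0.44 = 1.54
Station 1: ρ₁ = 1.96/8.9 = 0.2202, L₁ = ρ₁/(1-ρ₁) = 0.2202/(1-0.2202) = 0.2824
Station 2: ρ₂ = 1.54/8.3 = 0.18554, L₂ = ρ₂/(1-ρ₂) = 0.18554/(1-0.18554) = 0.2278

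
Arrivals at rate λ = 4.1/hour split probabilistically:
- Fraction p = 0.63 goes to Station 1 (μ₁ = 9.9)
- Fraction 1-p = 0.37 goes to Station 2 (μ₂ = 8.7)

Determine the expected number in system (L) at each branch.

Effective rates: λ₁ = 4.1×0.63 = 2.583, λ₂ = 4.1×0.37 = 1.517
Station 1: ρ₁ = 2.583/9.9 = 0.2609, L₁ = ρ₁/(1-ρ₁) = 0.2609/(1-0.2609) = 0.3530
Station 2: ρ₂ = 1.517/8.7 = 0.1744, L₂ = ρ₂/(1-ρ₂) = 0.1744/(1-0.1744) = 0.2112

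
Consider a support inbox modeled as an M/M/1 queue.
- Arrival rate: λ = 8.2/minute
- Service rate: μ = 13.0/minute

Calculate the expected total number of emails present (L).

ρ = λ/μ = 8.2/13.0 = 0.6308
For M/M/1: L = λ/(μ-λ)
L = 8.2/(13.0-8.2) = 8.2/4.80
L = 1.7083 emails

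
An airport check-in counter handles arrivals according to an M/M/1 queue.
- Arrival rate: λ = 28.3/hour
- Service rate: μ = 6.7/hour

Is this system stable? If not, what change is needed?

Stability requires ρ = λ/(cμ) < 1
ρ = 28.3/(1 × 6.7) = 28.3/6.70 = 4.2239
Since 4.2239 ≥ 1, the system is UNSTABLE.
Queue grows without bound. Need μ > λ = 28.3.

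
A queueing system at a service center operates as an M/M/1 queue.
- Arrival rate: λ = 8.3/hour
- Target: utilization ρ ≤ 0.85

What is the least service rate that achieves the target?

ρ = λ/μ, so μ = λ/ρ
μ ≥ 8.3/0.85 = 9.7647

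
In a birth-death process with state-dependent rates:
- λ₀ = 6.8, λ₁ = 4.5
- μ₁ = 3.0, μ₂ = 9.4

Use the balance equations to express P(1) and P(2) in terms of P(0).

Balance equations:
State 0: λ₀P₀ = μ₁P₁ → P₁ = (λ₀/μ₁)P₀ = (6.8/3.0)P₀ = 2.2667P₀
State 1: P₂ = (λ₀λ₁)/(μ₁μ₂)P₀ = (6.8×4.5)/(3.0×9.4)P₀ = 1.0851P₀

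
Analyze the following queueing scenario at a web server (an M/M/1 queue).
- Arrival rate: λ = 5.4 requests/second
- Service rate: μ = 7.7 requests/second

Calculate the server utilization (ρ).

Server utilization: ρ = λ/μ
ρ = 5.4/7.7 = 0.7013
The server is busy 70.13% of the time.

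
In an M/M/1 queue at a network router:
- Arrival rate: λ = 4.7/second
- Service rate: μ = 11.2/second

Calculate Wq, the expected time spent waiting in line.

First, compute utilization: ρ = λ/μ = 4.7/11.2 = 0.4196
For M/M/1: Wq = λ/(μ(μ-λ))
Wq = 4.7/(11.2 × (11.2-4.7))
Wq = 4.7/(11.2 × 6.50)
Wq = 0.06456 seconds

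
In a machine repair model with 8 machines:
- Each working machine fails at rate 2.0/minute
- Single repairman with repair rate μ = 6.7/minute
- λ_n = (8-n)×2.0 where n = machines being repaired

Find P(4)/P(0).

P(4)/P(0) = ∏_{i=0}^{4-1} λ_i/μ_{i+1}
= (8-0)×2.0/6.7 × (8-1)×2.0/6.7 × (8-2)×2.0/6.7 × (8-3)×2.0/6.7
= 13.3392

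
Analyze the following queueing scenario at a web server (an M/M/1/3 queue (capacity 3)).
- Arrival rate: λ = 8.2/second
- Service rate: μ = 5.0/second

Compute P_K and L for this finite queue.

ρ = λ/μ = 8.2/5.0 = 1.6400
P₀ = (1-ρ)/(1-ρ^(K+1)) = (1-1.6400)/(1-1.6400^4) = -0.6400/-6.2339 = 0.1027
P_K = P₀×ρ^K = 0.10266 × 1.6400^3 = 0.10266 × 4.4109 = 0.4528
Blocking probability P_3 = 0.4528 (45.28%)
L = ρ[1 - (K+1)ρ^K + Kρ^(K+1)] / [(1-ρ)(1-ρ^(K+1))]
L = 1.6400 × (1 - 4×4.410944 + 3×7.233948) / ((1 - 1.6400) × (1 - 7.233948)) = 2.0791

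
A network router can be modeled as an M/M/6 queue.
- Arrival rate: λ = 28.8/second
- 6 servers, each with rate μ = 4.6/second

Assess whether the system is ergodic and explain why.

Stability requires ρ = λ/(cμ) < 1
ρ = 28.8/(6 × 4.6) = 28.8/27.60 = 1.0435
Since 1.0435 ≥ 1, the system is UNSTABLE.
Need c > λ/μ = 28.8/4.6 = 6.26.
Minimum servers needed: c = 7.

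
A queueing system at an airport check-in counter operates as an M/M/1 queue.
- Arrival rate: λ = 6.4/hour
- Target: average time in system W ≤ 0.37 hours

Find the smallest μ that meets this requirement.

For M/M/1: W = 1/(μ-λ)
Need W ≤ 0.37, so 1/(μ-λ) ≤ 0.37
μ - λ ≥ 1/0.37 = 2.7027
μ ≥ 6.4 + 2.7027 = 9.1027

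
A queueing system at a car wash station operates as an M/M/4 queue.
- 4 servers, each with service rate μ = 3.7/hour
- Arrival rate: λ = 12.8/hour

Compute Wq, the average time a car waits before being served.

Traffic intensity: ρ = λ/(cμ) = 12.8/(4×3.7) = 0.8649
Since ρ = 0.8649 < 1, system is stable.
Offered load a = λ/μ = cρ = 12.8/3.7 = 3.4595
P₀ = [ Σₙ₌₀^3 aⁿ/n! + a^4/(4!(1-ρ)) ]⁻¹
Σ = a^0/0! + a^1/1! + a^2/2! + a^3/3! = 1.0000 + 3.4595 + 5.9839 + 6.9004 = 17.3438
a^4/(4!(1-ρ)) = 143.2297/(24 × 0.135135) = 44.1625
P₀ = 1/(17.3438 + 44.1625) = 0.01626
Lq = P₀·a^4·ρ / (4!(1-ρ)²) = 0.016259 × 143.2297 × 0.86486 / (24 × 0.018262) = 4.5953
Wq = Lq/λ = 4.5953/12.8 = 0.3590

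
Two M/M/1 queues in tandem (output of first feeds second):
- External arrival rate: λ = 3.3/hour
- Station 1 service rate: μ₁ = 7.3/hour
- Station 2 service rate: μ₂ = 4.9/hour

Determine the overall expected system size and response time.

By Jackson's theorem, each station behaves as independent M/M/1.
Station 1: ρ₁ = 3.3/7.3 = 0.4521, L₁ = ρ₁/(1-ρ₁) = λ/(μ₁-λ) = 3.3/4.00 = 0.8250
Station 2: ρ₂ = 3.3/4.9 = 0.6735, L₂ = ρ₂/(1-ρ₂) = λ/(μ₂-λ) = 3.3/1.60 = 2.0625
Total: L = L₁ + L₂ = 0.8250 + 2.0625 = 2.8875
W = L/λ = 2.8875/3.3 = 0.8750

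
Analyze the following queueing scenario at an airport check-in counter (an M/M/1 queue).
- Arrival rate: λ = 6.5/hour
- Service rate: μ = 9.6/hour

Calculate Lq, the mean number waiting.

ρ = λ/μ = 6.5/9.6 = 0.6771
For M/M/1: Lq = λ²/(μ(μ-λ))
Lq = 42.25/(9.6 × 3.10)
Lq = 1.4197 passengers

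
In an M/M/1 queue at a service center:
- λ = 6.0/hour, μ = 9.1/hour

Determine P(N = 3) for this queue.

ρ = λ/μ = 6.0/9.1 = 0.6593
P(n) = (1-ρ)ρⁿ
P(3) = (1-0.6593) × 0.6593^3
P(3) = 0.3407 × 0.2866
P(3) = 0.09764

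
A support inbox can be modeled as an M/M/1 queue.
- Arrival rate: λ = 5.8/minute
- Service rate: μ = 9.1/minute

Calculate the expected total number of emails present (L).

ρ = λ/μ = 5.8/9.1 = 0.6374
For M/M/1: L = λ/(μ-λ)
L = 5.8/(9.1-5.8) = 5.8/3.30
L = 1.7576 emails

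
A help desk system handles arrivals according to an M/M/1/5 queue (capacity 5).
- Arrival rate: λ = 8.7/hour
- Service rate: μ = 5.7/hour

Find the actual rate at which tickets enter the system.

ρ = λ/μ = 8.7/5.7 = 1.5263
P₀ = (1-ρ)/(1-ρ^(K+1)) = (1-1.5263)/(1-1.5263^6) = -0.5263/-11.6427 = 0.04520
P_K = P₀×ρ^K = 0.04520 × 1.5263^5 = 0.04520 × 8.2832 = 0.3744
λ_eff = λ(1-P_K) = 8.7 × (1 - 0.374443) = 8.7 × 0.625557 = 5.4423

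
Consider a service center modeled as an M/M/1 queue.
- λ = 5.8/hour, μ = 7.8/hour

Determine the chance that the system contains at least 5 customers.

ρ = λ/μ = 5.8/7.8 = 0.74359
P(N ≥ n) = ρⁿ
P(N ≥ 5) = 0.74359^5
P(N ≥ 5) = 0.2273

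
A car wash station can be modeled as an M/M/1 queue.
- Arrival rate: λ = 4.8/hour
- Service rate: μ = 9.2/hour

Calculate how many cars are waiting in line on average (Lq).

ρ = λ/μ = 4.8/9.2 = 0.5217
For M/M/1: Lq = λ²/(μ(μ-λ))
Lq = 23.04/(9.2 × 4.40)
Lq = 0.5692 cars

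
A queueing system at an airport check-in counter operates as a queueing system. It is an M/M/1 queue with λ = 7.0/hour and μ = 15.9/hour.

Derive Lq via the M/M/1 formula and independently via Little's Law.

Method 1 (direct): Lq = λ²/(μ(μ-λ)) = 49.00/(15.9 × 8.90) = 0.3463

Method 2 (Little's Law):
W = 1/(μ-λ) = 1/8.90 = 0.11236
Wq = W - 1/μ = 0.11236 - 0.062893 = 0.04947
Lq = λWq = 7.0 × 0.04947 = 0.3463 ✔ (matches Method 1)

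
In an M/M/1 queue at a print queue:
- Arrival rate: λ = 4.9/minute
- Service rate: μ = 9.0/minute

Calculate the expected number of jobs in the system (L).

ρ = λ/μ = 4.9/9.0 = 0.5444
For M/M/1: L = λ/(μ-λ)
L = 4.9/(9.0-4.9) = 4.9/4.10
L = 1.1951 jobs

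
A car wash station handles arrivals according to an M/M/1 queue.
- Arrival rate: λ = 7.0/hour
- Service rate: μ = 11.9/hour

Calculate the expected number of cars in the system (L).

ρ = λ/μ = 7.0/11.9 = 0.5882
For M/M/1: L = λ/(μ-λ)
L = 7.0/(11.9-7.0) = 7.0/4.90
L = 1.4286 cars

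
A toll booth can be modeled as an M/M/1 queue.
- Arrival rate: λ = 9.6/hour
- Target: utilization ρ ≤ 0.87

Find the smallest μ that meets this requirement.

ρ = λ/μ, so μ = λ/ρ
μ ≥ 9.6/0.87 = 11.0345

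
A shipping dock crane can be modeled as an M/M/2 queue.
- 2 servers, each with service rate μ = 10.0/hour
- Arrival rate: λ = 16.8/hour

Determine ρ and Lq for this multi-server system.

Traffic intensity: ρ = λ/(cμ) = 16.8/(2×10.0) = 0.8400
Since ρ = 0.8400 < 1, system is stable.
Offered load a = λ/μ = cρ = 16.8/10.0 = 1.6800
P₀ = [ Σₙ₌₀^1 aⁿ/n! + a^2/(2!(1-ρ)) ]⁻¹
Σ = a^0/0! + a^1/1! = 1.0000 + 1.6800 = 2.6800
a^2/(2!(1-ρ)) = 2.8224/(2 × 0.1600) = 8.8200
P₀ = 1/(2.6800 + 8.8200) = 0.08696
Lq = P₀·a^2·ρ / (2!(1-ρ)²) = 0.086957 × 2.8224 × 0.84000 / (2 × 0.025600) = 4.0265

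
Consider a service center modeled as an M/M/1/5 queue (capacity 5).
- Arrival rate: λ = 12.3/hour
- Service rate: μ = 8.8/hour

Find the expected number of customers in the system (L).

ρ = λ/μ = 12.3/8.8 = 1.39773
P₀ = (1-ρ)/(1-ρ^(K+1)) = (1-1.39773)/(1-1.39773^6) = -0.3977/-6.4566 = 0.06160
P_K = P₀×ρ^K = 0.06160 × 1.39773^5 = 0.06160 × 5.3348 = 0.3286
L = ρ[1 - (K+1)ρ^K + Kρ^(K+1)] / [(1-ρ)(1-ρ^(K+1))]
L = 1.39773 × (1 - 6×5.3348 + 5×7.4566) / ((1 - 1.39773) × (1 - 7.4566)) = 3.4150 customers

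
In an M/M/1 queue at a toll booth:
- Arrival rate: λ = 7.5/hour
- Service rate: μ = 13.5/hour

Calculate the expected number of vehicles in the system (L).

ρ = λ/μ = 7.5/13.5 = 0.5556
For M/M/1: L = λ/(μ-λ)
L = 7.5/(13.5-7.5) = 7.5/6.00
L = 1.2500 vehicles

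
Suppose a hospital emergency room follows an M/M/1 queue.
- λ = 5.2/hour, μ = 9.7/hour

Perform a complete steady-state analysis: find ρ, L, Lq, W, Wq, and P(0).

Step 1: ρ = λ/μ = 5.2/9.7 = 0.5361
Step 2: L = λ/(μ-λ) = 5.2/4.50 = 1.1556
Step 3: Lq = λ²/(μ(μ-λ)) = 27.04/(9.7×4.50) = 0.6195
Step 4: W = 1/(μ-λ) = 1/4.50 = 0.222222
Step 5: Wq = λ/(μ(μ-λ)) = 5.2/(9.7×4.50) = 0.1191
Step 6: P(0) = 1-ρ = 0.4639
Verify: L = λW = 5.2×0.222222 = 1.1556 ✔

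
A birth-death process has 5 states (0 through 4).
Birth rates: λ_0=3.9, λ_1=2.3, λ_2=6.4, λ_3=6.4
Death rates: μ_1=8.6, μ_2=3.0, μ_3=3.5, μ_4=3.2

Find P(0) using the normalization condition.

Ratios P(n)/P(0) = (λ₀···λₙ₋₁)/(μ₁···μₙ):
P(1)/P(0) = (3.9)/(8.6) = 0.4535
P(2)/P(0) = (3.9×2.3)/(8.6×3.0) = 0.3477
P(3)/P(0) = (3.9×2.3×6.4)/(8.6×3.0×3.5) = 0.6357
P(4)/P(0) = (3.9×2.3×6.4×6.4)/(8.6×3.0×3.5×3.2) = 1.2715

Normalization: ∑ P(n) = 1
P(0) × (1.0000 + 0.4535 + 0.3477 + 0.6357 + 1.2715) = 1
P(0) × 3.7084 = 1
P(0) = 1/3.7084 = 0.2697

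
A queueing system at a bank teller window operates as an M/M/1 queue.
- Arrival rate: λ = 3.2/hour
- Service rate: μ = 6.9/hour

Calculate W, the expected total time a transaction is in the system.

First, compute utilization: ρ = λ/μ = 3.2/6.9 = 0.4638
For M/M/1: W = 1/(μ-λ)
W = 1/(6.9-3.2) = 1/3.70
W = 0.2703 hours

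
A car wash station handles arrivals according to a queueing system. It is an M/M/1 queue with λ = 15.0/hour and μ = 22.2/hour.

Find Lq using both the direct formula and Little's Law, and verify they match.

Method 1 (direct): Lq = λ²/(μ(μ-λ)) = 225.00/(22.2 × 7.20) = 1.4077

Method 2 (Little's Law):
W = 1/(μ-λ) = 1/7.20 = 0.138889
Wq = W - 1/μ = 0.138889 - 0.0450450 = 0.093844
Lq = λWq = 15.0 × 0.093844 = 1.4077 ✔ (matches Method 1)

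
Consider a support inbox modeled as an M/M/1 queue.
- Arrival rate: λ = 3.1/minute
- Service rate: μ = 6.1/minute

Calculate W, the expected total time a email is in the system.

First, compute utilization: ρ = λ/μ = 3.1/6.1 = 0.5082
For M/M/1: W = 1/(μ-λ)
W = 1/(6.1-3.1) = 1/3.00
W = 0.3333 minutes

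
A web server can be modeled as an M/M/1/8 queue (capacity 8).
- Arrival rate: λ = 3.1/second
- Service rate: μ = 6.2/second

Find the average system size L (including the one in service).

ρ = λ/μ = 3.1/6.2 = 0.5000
P₀ = (1-ρ)/(1-ρ^(K+1)) = (1-0.5000)/(1-0.5000^9) = 0.5000/0.9980 = 0.5010
P_K = P₀×ρ^K = 0.5010 × 0.5000^8 = 0.5010 × 0.003906 = 0.001957
L = ρ[1 - (K+1)ρ^K + Kρ^(K+1)] / [(1-ρ)(1-ρ^(K+1))]
L = 0.5000 × (1 - 9×0.003906 + 8×0.001953) / ((1 - 0.5000) × (1 - 0.001953)) = 0.9824 requests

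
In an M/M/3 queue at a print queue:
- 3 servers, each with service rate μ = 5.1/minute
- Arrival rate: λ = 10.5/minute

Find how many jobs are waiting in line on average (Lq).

Traffic intensity: ρ = λ/(cμ) = 10.5/(3×5.1) = 0.6863
Since ρ = 0.6863 < 1, system is stable.
Offered load a = λ/μ = cρ = 10.5/5.1 = 2.0588
P₀ = [ Σₙ₌₀^2 aⁿ/n! + a^3/(3!(1-ρ)) ]⁻¹
Σ = a^0/0! + a^1/1! + a^2/2! = 1.0000 + 2.0588 + 2.1194 = 5.1782
a^3/(3!(1-ρ)) = 8.72685/(6 × 0.313725) = 4.6361
P₀ = 1/(5.1782 + 4.6361) = 0.1019
Lq = P₀·a^3·ρ / (3!(1-ρ)²) = 0.10189 × 8.7268 × 0.68627 / (6 × 0.098424) = 1.0333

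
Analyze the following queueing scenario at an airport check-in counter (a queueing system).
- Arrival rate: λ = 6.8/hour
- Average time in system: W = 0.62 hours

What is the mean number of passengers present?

Little's Law: L = λW
L = 6.8 × 0.62 = 4.2160 passengers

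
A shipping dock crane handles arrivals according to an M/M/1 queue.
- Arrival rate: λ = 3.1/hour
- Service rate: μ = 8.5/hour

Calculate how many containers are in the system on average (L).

ρ = λ/μ = 3.1/8.5 = 0.3647
For M/M/1: L = λ/(μ-λ)
L = 3.1/(8.5-3.1) = 3.1/5.40
L = 0.5741 containers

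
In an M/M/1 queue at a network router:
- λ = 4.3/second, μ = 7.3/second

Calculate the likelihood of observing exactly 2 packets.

ρ = λ/μ = 4.3/7.3 = 0.5890
P(n) = (1-ρ)ρⁿ
P(2) = (1-0.5890) × 0.5890^2
P(2) = 0.4110 × 0.3469
P(2) = 0.1426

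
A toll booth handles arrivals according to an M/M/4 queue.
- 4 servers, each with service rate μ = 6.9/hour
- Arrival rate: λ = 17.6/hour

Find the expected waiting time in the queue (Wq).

Traffic intensity: ρ = λ/(cμ) = 17.6/(4×6.9) = 0.6377
Since ρ = 0.6377 < 1, system is stable.
Offered load a = λ/μ = cρ = 17.6/6.9 = 2.5507
P₀ = [ Σₙ₌₀^3 aⁿ/n! + a^4/(4!(1-ρ)) ]⁻¹
Σ = a^0/0! + a^1/1! + a^2/2! + a^3/3! = 1.0000 + 2.5507 + 3.2531 + 2.7659 = 9.5697
a^4/(4!(1-ρ)) = 42.3306/(24 × 0.36232) = 4.8680
P₀ = 1/(9.5697 + 4.8680) = 0.06926
Lq = P₀·a^4·ρ / (4!(1-ρ)²) = 0.069263 × 42.3306 × 0.63768 / (24 × 0.13127) = 0.5934
Wq = Lq/λ = 0.5934/17.6 = 0.03372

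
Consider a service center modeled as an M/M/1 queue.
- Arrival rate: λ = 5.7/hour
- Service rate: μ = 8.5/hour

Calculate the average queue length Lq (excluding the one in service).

ρ = λ/μ = 5.7/8.5 = 0.6706
For M/M/1: Lq = λ²/(μ(μ-λ))
Lq = 32.49/(8.5 × 2.80)
Lq = 1.3651 customers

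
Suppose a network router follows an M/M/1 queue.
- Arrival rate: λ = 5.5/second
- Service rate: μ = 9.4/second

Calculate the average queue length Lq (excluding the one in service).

ρ = λ/μ = 5.5/9.4 = 0.5851
For M/M/1: Lq = λ²/(μ(μ-λ))
Lq = 30.25/(9.4 × 3.90)
Lq = 0.8252 packets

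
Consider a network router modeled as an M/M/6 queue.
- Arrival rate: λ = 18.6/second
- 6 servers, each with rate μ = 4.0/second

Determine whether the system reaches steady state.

Stability requires ρ = λ/(cμ) < 1
ρ = 18.6/(6 × 4.0) = 18.6/24.00 = 0.7750
Since 0.7750 < 1, the system is STABLE.
The servers are busy 77.50% of the time.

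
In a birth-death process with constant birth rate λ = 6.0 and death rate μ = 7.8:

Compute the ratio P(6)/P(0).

For constant rates: P(n)/P(0) = (λ/μ)^n
P(6)/P(0) = (6.0/7.8)^6 = 0.76923^6 = 0.2072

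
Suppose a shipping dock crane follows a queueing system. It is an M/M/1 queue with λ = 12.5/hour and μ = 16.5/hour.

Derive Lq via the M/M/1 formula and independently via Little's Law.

Method 1 (direct): Lq = λ²/(μ(μ-λ)) = 156.25/(16.5 × 4.00) = 2.3674

Method 2 (Little's Law):
W = 1/(μ-λ) = 1/4.00 = 0.2500
Wq = W - 1/μ = 0.2500 - 0.06061 = 0.18939
Lq = λWq = 12.5 × 0.18939 = 2.3674 ✔ (matches Method 1)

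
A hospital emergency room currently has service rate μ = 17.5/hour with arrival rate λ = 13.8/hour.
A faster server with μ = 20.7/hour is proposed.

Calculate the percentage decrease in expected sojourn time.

System 1: ρ₁ = 13.8/17.5 = 0.7886, W₁ = 1/(17.5-13.8) = 0.27027
System 2: ρ₂ = 13.8/20.7 = 0.6667, W₂ = 1/(20.7-13.8) = 0.14493
Improvement: (W₁-W₂)/W₁ = (0.27027-0.14493)/0.27027 = 46.38%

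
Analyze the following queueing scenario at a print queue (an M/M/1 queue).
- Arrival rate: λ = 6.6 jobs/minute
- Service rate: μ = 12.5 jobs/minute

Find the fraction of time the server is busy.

Server utilization: ρ = λ/μ
ρ = 6.6/12.5 = 0.5280
The server is busy 52.80% of the time.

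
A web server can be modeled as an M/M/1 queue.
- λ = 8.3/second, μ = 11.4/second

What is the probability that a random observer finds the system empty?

ρ = λ/μ = 8.3/11.4 = 0.7281
P(0) = 1 - ρ = 1 - 0.7281 = 0.2719
The server is idle 27.19% of the time.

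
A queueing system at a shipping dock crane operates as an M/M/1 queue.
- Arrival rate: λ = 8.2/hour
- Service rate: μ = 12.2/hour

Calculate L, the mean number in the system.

ρ = λ/μ = 8.2/12.2 = 0.6721
For M/M/1: L = λ/(μ-λ)
L = 8.2/(12.2-8.2) = 8.2/4.00
L = 2.0500 containers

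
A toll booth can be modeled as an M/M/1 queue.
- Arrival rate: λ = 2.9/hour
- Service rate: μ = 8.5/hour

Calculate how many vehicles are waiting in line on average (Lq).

ρ = λ/μ = 2.9/8.5 = 0.3412
For M/M/1: Lq = λ²/(μ(μ-λ))
Lq = 8.41/(8.5 × 5.60)
Lq = 0.1767 vehicles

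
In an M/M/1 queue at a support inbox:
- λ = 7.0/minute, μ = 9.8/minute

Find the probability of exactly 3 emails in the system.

ρ = λ/μ = 7.0/9.8 = 0.7143
P(n) = (1-ρ)ρⁿ
P(3) = (1-0.7143) × 0.7143^3
P(3) = 0.2857 × 0.3645
P(3) = 0.1041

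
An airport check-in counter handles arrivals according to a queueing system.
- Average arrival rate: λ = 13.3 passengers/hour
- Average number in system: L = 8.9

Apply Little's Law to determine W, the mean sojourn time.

Little's Law: L = λW, so W = L/λ
W = 8.9/13.3 = 0.6692 hours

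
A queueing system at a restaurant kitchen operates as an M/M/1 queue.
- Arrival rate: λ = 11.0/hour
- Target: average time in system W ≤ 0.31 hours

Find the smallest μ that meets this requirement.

For M/M/1: W = 1/(μ-λ)
Need W ≤ 0.31, so 1/(μ-λ) ≤ 0.31
μ - λ ≥ 1/0.31 = 3.2258
μ ≥ 11.0 + 3.2258 = 14.2258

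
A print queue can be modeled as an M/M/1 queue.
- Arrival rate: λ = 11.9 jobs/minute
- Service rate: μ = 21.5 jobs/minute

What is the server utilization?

Server utilization: ρ = λ/μ
ρ = 11.9/21.5 = 0.5535
The server is busy 55.35% of the time.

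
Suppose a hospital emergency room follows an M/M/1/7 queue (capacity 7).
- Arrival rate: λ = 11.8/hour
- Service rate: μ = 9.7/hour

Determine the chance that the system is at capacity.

ρ = λ/μ = 11.8/9.7 = 1.21649
P₀ = (1-ρ)/(1-ρ^(K+1)) = (1-1.21649)/(1-1.21649^8) = -0.21649/-3.7959 = 0.05703
P_K = P₀×ρ^K = 0.05703 × 1.21649^7 = 0.05703 × 3.9424 = 0.2248
Blocking probability = 22.48%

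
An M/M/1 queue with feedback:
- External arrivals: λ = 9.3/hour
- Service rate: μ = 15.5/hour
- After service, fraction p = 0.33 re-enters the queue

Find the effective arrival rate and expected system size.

Effective arrival rate: λ_eff = λ/(1-p) = 9.3/(1-0.33) = 9.3/0.67 = 13.880597
ρ = λ_eff/μ = 13.880597/15.5 = 0.895522
L = ρ/(1-ρ) = 0.895522/(1-0.895522) = 8.5714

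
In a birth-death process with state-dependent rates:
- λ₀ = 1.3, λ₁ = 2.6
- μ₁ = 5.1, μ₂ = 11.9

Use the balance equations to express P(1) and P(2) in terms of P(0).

Balance equations:
State 0: λ₀P₀ = μ₁P₁ → P₁ = (λ₀/μ₁)P₀ = (1.3/5.1)P₀ = 0.2549P₀
State 1: P₂ = (λ₀λ₁)/(μ₁μ₂)P₀ = (1.3×2.6)/(5.1×11.9)P₀ = 0.05569P₀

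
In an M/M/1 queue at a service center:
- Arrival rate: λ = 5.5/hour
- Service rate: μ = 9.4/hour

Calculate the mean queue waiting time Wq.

First, compute utilization: ρ = λ/μ = 5.5/9.4 = 0.5851
For M/M/1: Wq = λ/(μ(μ-λ))
Wq = 5.5/(9.4 × (9.4-5.5))
Wq = 5.5/(9.4 × 3.90)
Wq = 0.1500 hours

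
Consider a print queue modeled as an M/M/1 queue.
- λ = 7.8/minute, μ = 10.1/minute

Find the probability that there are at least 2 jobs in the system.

ρ = λ/μ = 7.8/10.1 = 0.7723
P(N ≥ n) = ρⁿ
P(N ≥ 2) = 0.7723^2
P(N ≥ 2) = 0.5964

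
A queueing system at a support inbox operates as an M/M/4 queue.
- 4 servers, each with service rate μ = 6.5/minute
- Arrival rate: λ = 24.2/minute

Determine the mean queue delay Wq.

Traffic intensity: ρ = λ/(cμ) = 24.2/(4×6.5) = 0.9308
Since ρ = 0.9308 < 1, system is stable.
Offered load a = λ/μ = cρ = 24.2/6.5 = 3.7231
P₀ = [ Σₙ₌₀^3 aⁿ/n! + a^4/(4!(1-ρ)) ]⁻¹
Σ = a^0/0! + a^1/1! + a^2/2! + a^3/3! = 1.000000 + 3.723077 + 6.930651 + 8.601115 = 20.2548
a^4/(4!(1-ρ)) = 192.1357/(24 × 0.0692308) = 115.6372
P₀ = 1/(20.2548 + 115.6372) = 0.007359
Lq = P₀·a^4·ρ / (4!(1-ρ)²) = 0.00735878 × 192.1357 × 0.930769 / (24 × 0.00479290) = 11.4405
Wq = Lq/λ = 11.4405/24.2 = 0.4727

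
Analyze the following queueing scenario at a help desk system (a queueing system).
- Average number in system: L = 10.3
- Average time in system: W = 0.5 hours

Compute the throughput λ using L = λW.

Little's Law: L = λW, so λ = L/W
λ = 10.3/0.5 = 20.6000 tickets/hour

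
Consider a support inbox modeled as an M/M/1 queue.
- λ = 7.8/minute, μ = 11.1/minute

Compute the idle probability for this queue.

ρ = λ/μ = 7.8/11.1 = 0.7027
P(0) = 1 - ρ = 1 - 0.7027 = 0.2973
The server is idle 29.73% of the time.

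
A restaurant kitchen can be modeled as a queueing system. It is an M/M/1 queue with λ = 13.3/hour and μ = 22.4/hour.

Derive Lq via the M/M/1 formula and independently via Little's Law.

Method 1 (direct): Lq = λ²/(μ(μ-λ)) = 176.89/(22.4 × 9.10) = 0.8678

Method 2 (Little's Law):
W = 1/(μ-λ) = 1/9.10 = 0.10989
Wq = W - 1/μ = 0.10989 - 0.044643 = 0.06525
Lq = λWq = 13.3 × 0.06525 = 0.8678 ✔ (matches Method 1)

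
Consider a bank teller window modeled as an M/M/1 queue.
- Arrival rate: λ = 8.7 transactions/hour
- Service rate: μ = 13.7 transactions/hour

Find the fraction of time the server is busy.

Server utilization: ρ = λ/μ
ρ = 8.7/13.7 = 0.6350
The server is busy 63.50% of the time.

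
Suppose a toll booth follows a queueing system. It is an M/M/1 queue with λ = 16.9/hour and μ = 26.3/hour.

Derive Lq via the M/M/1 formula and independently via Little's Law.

Method 1 (direct): Lq = λ²/(μ(μ-λ)) = 285.61/(26.3 × 9.40) = 1.1553

Method 2 (Little's Law):
W = 1/(μ-λ) = 1/9.40 = 0.10638
Wq = W - 1/μ = 0.10638 - 0.038023 = 0.06836
Lq = λWq = 16.9 × 0.06836 = 1.1553 ✔ (matches Method 1)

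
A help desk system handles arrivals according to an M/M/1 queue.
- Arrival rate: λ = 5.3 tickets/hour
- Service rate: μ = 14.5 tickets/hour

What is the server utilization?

Server utilization: ρ = λ/μ
ρ = 5.3/14.5 = 0.3655
The server is busy 36.55% of the time.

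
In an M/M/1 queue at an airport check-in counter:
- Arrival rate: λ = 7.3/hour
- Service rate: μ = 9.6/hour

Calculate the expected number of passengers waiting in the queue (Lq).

ρ = λ/μ = 7.3/9.6 = 0.7604
For M/M/1: Lq = λ²/(μ(μ-λ))
Lq = 53.29/(9.6 × 2.30)
Lq = 2.4135 passengers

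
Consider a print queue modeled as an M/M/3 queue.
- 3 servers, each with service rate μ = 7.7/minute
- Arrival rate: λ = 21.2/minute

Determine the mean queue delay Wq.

Traffic intensity: ρ = λ/(cμ) = 21.2/(3×7.7) = 0.9177
Since ρ = 0.9177 < 1, system is stable.
Offered load a = λ/μ = cρ = 21.2/7.7 = 2.7532
P₀ = [ Σₙ₌₀^2 aⁿ/n! + a^3/(3!(1-ρ)) ]⁻¹
Σ = a^0/0! + a^1/1! + a^2/2! = 1.0000 + 2.7532 + 3.7902 = 7.5434
a^3/(3!(1-ρ)) = 20.8706/(6 × 0.082251) = 42.2905
P₀ = 1/(7.5434 + 42.2905) = 0.02007
Lq = P₀·a^3·ρ / (3!(1-ρ)²) = 0.0200667 × 20.8706 × 0.917749 / (6 × 0.00676524) = 9.4689
Wq = Lq/λ = 9.4689/21.2 = 0.4466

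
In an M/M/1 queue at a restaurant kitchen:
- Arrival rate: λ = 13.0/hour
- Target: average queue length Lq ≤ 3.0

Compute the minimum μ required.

For M/M/1: Lq = λ²/(μ(μ-λ))
Need Lq ≤ 3.0, i.e. μ(μ-λ) ≥ λ²/3.0
μ² - 13.0μ - 169.00/3.0 ≥ 0  →  μ² - 13.0μ - 56.33333 ≥ 0
Quadratic formula (positive root): μ = [λ + √(λ² + 4×56.33333)]/2
Discriminant: 169.00 + 4×56.33333 = 394.3333, √394.3333 = 19.8578
μ ≥ (13.0 + 19.8578)/2 = 16.4289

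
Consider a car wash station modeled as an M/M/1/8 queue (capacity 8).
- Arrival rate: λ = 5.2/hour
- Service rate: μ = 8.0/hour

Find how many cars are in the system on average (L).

ρ = λ/μ = 5.2/8.0 = 0.6500
P₀ = (1-ρ)/(1-ρ^(K+1)) = (1-0.6500)/(1-0.6500^9) = 0.3500/0.9793 = 0.3574
P_K = P₀×ρ^K = 0.3574 × 0.6500^8 = 0.3574 × 0.03186 = 0.01139
L = ρ[1 - (K+1)ρ^K + Kρ^(K+1)] / [(1-ρ)(1-ρ^(K+1))]
L = 0.6500 × (1 - 9×0.03186 + 8×0.02071) / ((1 - 0.6500) × (1 - 0.02071)) = 1.6668 cars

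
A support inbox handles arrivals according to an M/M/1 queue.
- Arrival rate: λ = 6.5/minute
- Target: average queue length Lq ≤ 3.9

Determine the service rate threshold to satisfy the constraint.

For M/M/1: Lq = λ²/(μ(μ-λ))
Need Lq ≤ 3.9, i.e. μ(μ-λ) ≥ λ²/3.9
μ² - 6.5μ - 42.25/3.9 ≥ 0  →  μ² - 6.5μ - 10.833333 ≥ 0
Quadratic formula (positive root): μ = [λ + √(λ² + 4×10.833333)]/2
Discriminant: 42.25 + 4×10.833333 = 85.58333, √85.58333 = 9.25113
μ ≥ (6.5 + 9.25113)/2 = 7.8756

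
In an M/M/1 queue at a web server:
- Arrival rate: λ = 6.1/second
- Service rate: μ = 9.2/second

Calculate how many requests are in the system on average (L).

ρ = λ/μ = 6.1/9.2 = 0.6630
For M/M/1: L = λ/(μ-λ)
L = 6.1/(9.2-6.1) = 6.1/3.10
L = 1.9677 requests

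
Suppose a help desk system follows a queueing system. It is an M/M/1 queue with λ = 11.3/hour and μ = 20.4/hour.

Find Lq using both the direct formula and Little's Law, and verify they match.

Method 1 (direct): Lq = λ²/(μ(μ-λ)) = 127.69/(20.4 × 9.10) = 0.6878

Method 2 (Little's Law):
W = 1/(μ-λ) = 1/9.10 = 0.10989
Wq = W - 1/μ = 0.10989 - 0.049020 = 0.06087
Lq = λWq = 11.3 × 0.06087 = 0.6878 ✔ (matches Method 1)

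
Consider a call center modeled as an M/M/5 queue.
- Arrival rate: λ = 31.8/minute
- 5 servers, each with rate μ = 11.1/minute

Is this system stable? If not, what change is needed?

Stability requires ρ = λ/(cμ) < 1
ρ = 31.8/(5 × 11.1) = 31.8/55.50 = 0.5730
Since 0.5730 < 1, the system is STABLE.
The servers are busy 57.30% of the time.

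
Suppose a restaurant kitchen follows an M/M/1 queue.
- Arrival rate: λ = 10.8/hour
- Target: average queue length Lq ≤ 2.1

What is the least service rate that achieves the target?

For M/M/1: Lq = λ²/(μ(μ-λ))
Need Lq ≤ 2.1, i.e. μ(μ-λ) ≥ λ²/2.1
μ² - 10.8μ - 116.64/2.1 ≥ 0  →  μ² - 10.8μ - 55.54286 ≥ 0
Quadratic formula (positive root): μ = [λ + √(λ² + 4×55.54286)]/2
Discriminant: 116.64 + 4×55.54286 = 338.8114, √338.8114 = 18.4068
μ ≥ (10.8 + 18.4068)/2 = 14.6034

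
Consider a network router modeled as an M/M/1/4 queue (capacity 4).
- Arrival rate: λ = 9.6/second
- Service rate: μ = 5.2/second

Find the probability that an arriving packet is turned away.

ρ = λ/μ = 9.6/5.2 = 1.846154
P₀ = (1-ρ)/(1-ρ^(K+1)) = (1-1.846154)/(1-1.846154^5) = -0.8462/-20.4457 = 0.04139
P_K = P₀×ρ^K = 0.04139 × 1.846154^4 = 0.04139 × 11.6164 = 0.4808
Blocking probability = 48.08%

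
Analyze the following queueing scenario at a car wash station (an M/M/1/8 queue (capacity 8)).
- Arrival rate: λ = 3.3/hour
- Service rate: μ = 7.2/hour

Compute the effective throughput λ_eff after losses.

ρ = λ/μ = 3.3/7.2 = 0.45833
P₀ = (1-ρ)/(1-ρ^(K+1)) = (1-0.45833)/(1-0.45833^9) = 0.5417/0.9991 = 0.5422
P_K = P₀×ρ^K = 0.5422 × 0.45833^8 = 0.5422 × 0.001947 = 0.001056
λ_eff = λ(1-P_K) = 3.3 × (1 - 0.001056) = 3.3 × 0.99894 = 3.2965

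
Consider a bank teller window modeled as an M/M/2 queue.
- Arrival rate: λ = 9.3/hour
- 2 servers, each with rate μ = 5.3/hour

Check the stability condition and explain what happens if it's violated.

Stability requires ρ = λ/(cμ) < 1
ρ = 9.3/(2 × 5.3) = 9.3/10.60 = 0.8774
Since 0.8774 < 1, the system is STABLE.
The servers are busy 87.74% of the time.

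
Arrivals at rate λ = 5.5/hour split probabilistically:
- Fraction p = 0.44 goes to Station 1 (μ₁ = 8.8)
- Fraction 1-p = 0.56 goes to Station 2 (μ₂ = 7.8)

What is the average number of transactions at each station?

Effective rates: λ₁ = 5.5×0.44 = 2.42, λ₂ = 5.5×0.56 = 3.08
Station 1: ρ₁ = 2.42/8.8 = 0.2750, L₁ = ρ₁/(1-ρ₁) = 0.2750/(1-0.2750) = 0.3793
Station 2: ρ₂ = 3.08/7.8 = 0.39487, L₂ = ρ₂/(1-ρ₂) = 0.39487/(1-0.39487) = 0.6525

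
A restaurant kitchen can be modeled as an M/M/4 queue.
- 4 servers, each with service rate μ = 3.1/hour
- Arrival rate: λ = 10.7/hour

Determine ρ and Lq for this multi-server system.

Traffic intensity: ρ = λ/(cμ) = 10.7/(4×3.1) = 0.8629
Since ρ = 0.8629 < 1, system is stable.
Offered load a = λ/μ = cρ = 10.7/3.1 = 3.4516
P₀ = [ Σₙ₌₀^3 aⁿ/n! + a^4/(4!(1-ρ)) ]⁻¹
Σ = a^0/0! + a^1/1! + a^2/2! + a^3/3! = 1.00000 + 3.45161 + 5.95682 + 6.85354 = 17.2620
a^4/(4!(1-ρ)) = 141.9346/(24 × 0.1370968) = 43.1370
P₀ = 1/(17.2620 + 43.1370) = 0.01656
Lq = P₀·a^4·ρ / (4!(1-ρ)²) = 0.0165566 × 141.9346 × 0.862903 / (24 × 0.0187955) = 4.4953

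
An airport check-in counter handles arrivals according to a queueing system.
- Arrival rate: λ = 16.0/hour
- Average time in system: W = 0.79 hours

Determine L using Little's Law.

Little's Law: L = λW
L = 16.0 × 0.79 = 12.6400 passengers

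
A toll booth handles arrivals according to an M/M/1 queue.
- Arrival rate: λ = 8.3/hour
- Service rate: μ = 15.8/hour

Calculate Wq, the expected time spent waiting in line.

First, compute utilization: ρ = λ/μ = 8.3/15.8 = 0.5253
For M/M/1: Wq = λ/(μ(μ-λ))
Wq = 8.3/(15.8 × (15.8-8.3))
Wq = 8.3/(15.8 × 7.50)
Wq = 0.07004 hours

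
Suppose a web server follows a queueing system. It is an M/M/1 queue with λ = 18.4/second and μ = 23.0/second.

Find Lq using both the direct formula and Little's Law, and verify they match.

Method 1 (direct): Lq = λ²/(μ(μ-λ)) = 338.56/(23.0 × 4.60) = 3.2000

Method 2 (Little's Law):
W = 1/(μ-λ) = 1/4.60 = 0.217391
Wq = W - 1/μ = 0.217391 - 0.0434783 = 0.173913
Lq = λWq = 18.4 × 0.173913 = 3.2000 ✔ (matches Method 1)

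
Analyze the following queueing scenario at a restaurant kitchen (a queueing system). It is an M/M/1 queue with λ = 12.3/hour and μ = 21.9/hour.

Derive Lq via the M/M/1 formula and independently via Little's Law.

Method 1 (direct): Lq = λ²/(μ(μ-λ)) = 151.29/(21.9 × 9.60) = 0.7196

Method 2 (Little's Law):
W = 1/(μ-λ) = 1/9.60 = 0.104167
Wq = W - 1/μ = 0.104167 - 0.0456621 = 0.05850
Lq = λWq = 12.3 × 0.05850 = 0.7196 ✔ (matches Method 1)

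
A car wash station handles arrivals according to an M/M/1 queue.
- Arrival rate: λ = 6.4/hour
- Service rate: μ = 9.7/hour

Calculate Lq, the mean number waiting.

ρ = λ/μ = 6.4/9.7 = 0.6598
For M/M/1: Lq = λ²/(μ(μ-λ))
Lq = 40.96/(9.7 × 3.30)
Lq = 1.2796 cars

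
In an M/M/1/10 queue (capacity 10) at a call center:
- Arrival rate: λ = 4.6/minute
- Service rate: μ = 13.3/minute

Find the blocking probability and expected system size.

ρ = λ/μ = 4.6/13.3 = 0.34586
P₀ = (1-ρ)/(1-ρ^(K+1)) = (1-0.34586)/(1-0.34586^11) = 0.6541/1.0000 = 0.6541
P_K = P₀×ρ^K = 0.6541 × 0.34586^10 = 0.6541 × 0.00002449 = 0.00001602
Blocking probability P_10 = 0.00001602 (0.001602%)
L = ρ[1 - (K+1)ρ^K + Kρ^(K+1)] / [(1-ρ)(1-ρ^(K+1))]
L = 0.34586 × (1 - 11×0.00002449 + 10×0.000008470) / ((1 - 0.34586) × (1 - 0.000008470)) = 0.5286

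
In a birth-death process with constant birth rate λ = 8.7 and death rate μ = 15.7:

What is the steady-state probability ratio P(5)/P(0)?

For constant rates: P(n)/P(0) = (λ/μ)^n
P(5)/P(0) = (8.7/15.7)^5 = 0.55414^5 = 0.05225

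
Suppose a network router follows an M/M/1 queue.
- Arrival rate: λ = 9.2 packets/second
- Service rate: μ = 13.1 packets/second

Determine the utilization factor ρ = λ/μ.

Server utilization: ρ = λ/μ
ρ = 9.2/13.1 = 0.7023
The server is busy 70.23% of the time.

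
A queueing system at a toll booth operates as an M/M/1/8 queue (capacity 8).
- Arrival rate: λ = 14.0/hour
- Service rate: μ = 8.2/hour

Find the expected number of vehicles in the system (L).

ρ = λ/μ = 14.0/8.2 = 1.70732
P₀ = (1-ρ)/(1-ρ^(K+1)) = (1-1.70732)/(1-1.70732^9) = -0.7073/-122.2635 = 0.005785
P_K = P₀×ρ^K = 0.005785 × 1.70732^8 = 0.005785 × 72.1970 = 0.4177
L = ρ[1 - (K+1)ρ^K + Kρ^(K+1)] / [(1-ρ)(1-ρ^(K+1))]
L = 1.70732 × (1 - 9×72.1970 + 8×123.2635) / ((1 - 1.70732) × (1 - 123.2635)) = 6.6598 vehicles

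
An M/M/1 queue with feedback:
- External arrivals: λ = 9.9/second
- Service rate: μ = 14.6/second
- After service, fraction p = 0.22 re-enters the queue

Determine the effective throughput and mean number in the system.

Effective arrival rate: λ_eff = λ/(1-p) = 9.9/(1-0.22) = 9.9/0.78 = 12.6923
ρ = λ_eff/μ = 12.6923/14.6 = 0.869336
L = ρ/(1-ρ) = 0.869336/(1-0.869336) = 6.6532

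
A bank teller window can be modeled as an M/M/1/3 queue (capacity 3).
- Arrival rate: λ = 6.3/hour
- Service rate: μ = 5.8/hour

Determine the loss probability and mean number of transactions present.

ρ = λ/μ = 6.3/5.8 = 1.0862
P₀ = (1-ρ)/(1-ρ^(K+1)) = (1-1.0862)/(1-1.0862^4) = -0.08620/-0.3920 = 0.2199
P_K = P₀×ρ^K = 0.2199 × 1.0862^3 = 0.2199 × 1.2815 = 0.2818
Blocking probability P_3 = 0.2818 (28.18%)
L = ρ[1 - (K+1)ρ^K + Kρ^(K+1)] / [(1-ρ)(1-ρ^(K+1))]
L = 1.0862 × (1 - 4×1.2815318 + 3×1.3919999) / ((1 - 1.0862) × (1 - 1.3919999)) = 1.6032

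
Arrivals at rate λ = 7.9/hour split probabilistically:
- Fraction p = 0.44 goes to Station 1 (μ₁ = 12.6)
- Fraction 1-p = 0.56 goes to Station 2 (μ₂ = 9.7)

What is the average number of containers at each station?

Effective rates: λ₁ = 7.9×0.44 = 3.476, λ₂ = 7.9×0.56 = 4.424
Station 1: ρ₁ = 3.476/12.6 = 0.2759, L₁ = ρ₁/(1-ρ₁) = 0.2759/(1-0.2759) = 0.3810
Station 2: ρ₂ = 4.424/9.7 = 0.45608, L₂ = ρ₂/(1-ρ₂) = 0.45608/(1-0.45608) = 0.8385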